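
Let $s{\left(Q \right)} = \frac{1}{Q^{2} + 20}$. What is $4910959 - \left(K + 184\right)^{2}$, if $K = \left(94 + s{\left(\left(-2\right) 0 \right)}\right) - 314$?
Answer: $\frac{1963866639}{400} \approx 4.9097 \cdot 10^{6}$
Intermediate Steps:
$s{\left(Q \right)} = \frac{1}{20 + Q^{2}}$
$K = - \frac{4399}{20}$ ($K = \left(94 + \frac{1}{20 + \left(\left(-2\right) 0\right)^{2}}\right) - 314 = \left(94 + \frac{1}{20 + 0^{2}}\right) - 314 = \left(94 + \frac{1}{20 + 0}\right) - 314 = \left(94 + \frac{1}{20}\right) - 314 = \frac{1881}{20} - 314 = - \frac{4399}{20} \approx -219.95$)
$4910959 - \left(K + 184\right)^{2} = 4910959 - \left(- \frac{4399}{20} + 184\right)^{2} = 4910959 - \left(- \frac{719}{20}\right)^{2} = 4910959 - \frac{516961}{400} = \frac{1963866639}{400}$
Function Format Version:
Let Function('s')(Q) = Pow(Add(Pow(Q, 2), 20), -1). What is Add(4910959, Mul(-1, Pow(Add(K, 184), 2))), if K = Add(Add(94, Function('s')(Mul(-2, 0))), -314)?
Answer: Rational(1963866639, 400) ≈ 4.9097e+6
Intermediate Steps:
Function('s')(Q) = Pow(Add(20, Pow(Q, 2)), -1)
K = Rational(-4399, 20) (K = Add(Add(94, Pow(Add(20, Pow(Mul(-2, 0), 2)), -1)), -314) = Add(Add(94, Pow(Add(20, Pow(0, 2)), -1)), -314) = Add(Add(94, Pow(Add(20, 0), -1)), -314) = Add(Add(94, Pow(20, -1)), -314) = Add(Add(94, Rational(1, 20)), -314) = Add(Rational(1881, 20), -314) = Rational(-4399, 20) ≈ -219.95)
Add(4910959, Mul(-1, Pow(Add(K, 184), 2))) = Add(4910959, Mul(-1, Pow(Add(Rational(-4399, 20), 184), 2))) = Add(4910959, Mul(-1, Pow(Rational(-719, 20), 2))) = Add(4910959, Mul(-1, Rational(516961, 400))) = Add(4910959, Rational(-516961, 400)) = Rational(1963866639, 400)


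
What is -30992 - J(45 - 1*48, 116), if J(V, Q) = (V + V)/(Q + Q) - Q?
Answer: -3581613/116 ≈ -30876.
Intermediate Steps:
J(V, Q) = -Q + V/Q (J(V, Q) = (2*V)/((2*Q)) - Q = (2*V)*(1/(2*Q)) - Q = V/Q - Q = -Q + V/Q)
-30992 - J(45 - 1*48, 116) = -30992 - (-1*116 + (45 - 1*48)/116) = -30992 - (-116 + (45 - 48)*(1/116)) = -30992 - (-116 - 3*1/116) = -30992 - (-116 - 3/116) = -30992 - 1*(-13459/116) = -30992 + 13459/116 = -3581613/116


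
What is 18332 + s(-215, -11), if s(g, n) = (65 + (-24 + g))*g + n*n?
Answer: 55863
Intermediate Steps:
s(g, n) = n² + g*(41 + g) (s(g, n) = (41 + g)*g + n² = g*(41 + g) + n² = n² + g*(41 + g))
18332 + s(-215, -11) = 18332 + ((-215)² + (-11)² + 41*(-215)) = 18332 + (46225 + 121 - 8815) = 18332 + 37531 = 55863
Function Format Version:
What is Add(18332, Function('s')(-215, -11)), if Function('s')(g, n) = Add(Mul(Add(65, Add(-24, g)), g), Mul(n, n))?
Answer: 55863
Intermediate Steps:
Function('s')(g, n) = Add(Pow(n, 2), Mul(g, Add(41, g))) (Function('s')(g, n) = Add(Mul(Add(41, g), g), Pow(n, 2)) = Add(Mul(g, Add(41, g)), Pow(n, 2)) = Add(Pow(n, 2), Mul(g, Add(41, g))))
Add(18332, Function('s')(-215, -11)) = Add(18332, Add(Pow(-215, 2), Pow(-11, 2), Mul(41, -215))) = Add(18332, Add(46225, 121, -8815)) = Add(18332, 37531) = 55863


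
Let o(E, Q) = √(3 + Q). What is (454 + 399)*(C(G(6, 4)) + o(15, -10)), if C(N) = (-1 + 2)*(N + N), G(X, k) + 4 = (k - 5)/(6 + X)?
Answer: -41797/6 + 853*I*√7 ≈ -6966.2 + 2256.8*I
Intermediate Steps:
G(X, k) = -4 + (-5 + k)/(6 + X) (G(X, k) = -4 + (k - 5)/(6 + X) = -4 + (-5 + k)/(6 + X))
C(N) = 2*N (C(N) = 1*(2*N) = 2*N)
(454 + 399)*(C(G(6, 4)) + o(15, -10)) = (454 + 399)*(2*((-29 + 4 - 4*6)/(6 + 6)) + √(3 - 10)) = 853*(2*((-29 + 4 - 24)/12) + √(-7)) = 853*(2*((1/12)*(-49)) + I*√7) = 853*(2*(-49/12) + I*√7) = 853*(-49/6 + I*√7) = -41797/6 + 853*I*√7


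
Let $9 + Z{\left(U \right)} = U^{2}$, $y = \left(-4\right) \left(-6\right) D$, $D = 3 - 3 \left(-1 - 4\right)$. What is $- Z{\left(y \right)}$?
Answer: $-186615$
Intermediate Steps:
$D = 18$ ($D = 3 - 3 \left(-1 - 4\right) = 3 - -15 = 3 + 15 = 18$)
$y = 432$ ($y = \left(-4\right) \left(-6\right) 18 = 24 \cdot 18 = 432$)
$Z{\left(U \right)} = -9 + U^{2}$
$- Z{\left(y \right)} = - (-9 + 432^{2}) = - (-9 + 186624) = \left(-1\right) 186615 = -186615$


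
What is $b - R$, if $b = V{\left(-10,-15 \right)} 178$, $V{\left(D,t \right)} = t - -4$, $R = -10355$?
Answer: $8397$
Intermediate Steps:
$V{\left(D,t \right)} = 4 + t$ ($V{\left(D,t \right)} = t + 4 = 4 + t$)
$b = -1958$ ($b = \left(4 - 15\right) 178 = \left(-11\right) 178 = -1958$)
$b - R = -1958 - -10355 = -1958 + 10355 = 8397$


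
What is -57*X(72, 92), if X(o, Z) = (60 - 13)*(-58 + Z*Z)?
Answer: -22519674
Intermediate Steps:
X(o, Z) = -2726 + 47*Z² (X(o, Z) = 47*(-58 + Z²) = -2726 + 47*Z²)
-57*X(72, 92) = -57*(-2726 + 47*92²) = -57*(-2726 + 47*8464) = -57*(-2726 + 397808) = -57*395082 = -22519674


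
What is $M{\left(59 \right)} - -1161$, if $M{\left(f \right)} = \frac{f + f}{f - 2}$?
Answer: $\frac{66295}{57} \approx 1163.1$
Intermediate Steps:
$M{\left(f \right)} = \frac{2 f}{-2 + f}$
$M{\left(59 \right)} - -1161 = 2 \cdot 59 \frac{1}{-2 + 59} - -1161 = 2 \cdot 59 \cdot \frac{1}{57} + 1161 = \frac{118}{57} + 1161 = \frac{66295}{57}$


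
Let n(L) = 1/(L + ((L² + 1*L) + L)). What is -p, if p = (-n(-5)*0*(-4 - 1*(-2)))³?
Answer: 0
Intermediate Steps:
n(L) = 1/(L² + 3*L) (n(L) = 1/(L + ((L² + L) + L)) = 1/(L + ((L + L²) + L)) = 1/(L + (L² + 2*L)) = 1/(L² + 3*L))
p = 0 (p = (-(1/((-5)*(3 - 5)))*0*(-4 - 1*(-2)))³ = (--⅕/(-2)*0*(-4 + 2))³ = (--⅕*(-½)*0*(-2))³ = (-(⅒)*0*(-2))³ = (-0*(-2))³ = (-1*0)³ = 0³ = 0)
-p = -1*0 = 0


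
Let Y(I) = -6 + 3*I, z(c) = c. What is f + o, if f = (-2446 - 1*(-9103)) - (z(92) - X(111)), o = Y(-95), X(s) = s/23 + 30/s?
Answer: 5343511/851 ≈ 6279.1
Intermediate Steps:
X(s) = 30/s + s/23 (X(s) = s*(1/23) + 30/s = s/23 + 30/s = 30/s + s/23)
o = -291 (o = -6 + 3*(-95) = -6 - 285 = -291)
f = 5591152/851 (f = (-2446 - 1*(-9103)) - (92 - (30/111 + (1/23)*111)) = (-2446 + 9103) - (92 - (30*(1/111) + 111/23)) = 6657 - (92 - (10/37 + 111/23)) = 6657 - (92 - 1*4337/851) = 6657 - (92 - 4337/851) = 6657 - 1*73955/851 = 6657 - 73955/851 = 5591152/851 ≈ 6570.1)
f + o = 5591152/851 - 291 = 5343511/851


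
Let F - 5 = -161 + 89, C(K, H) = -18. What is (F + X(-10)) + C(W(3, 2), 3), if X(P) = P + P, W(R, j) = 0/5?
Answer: -105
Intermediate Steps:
W(R, j) = 0 (W(R, j) = 0*(⅕) = 0)
F = -67 (F = 5 + (-161 + 89) = 5 - 72 = -67)
X(P) = 2*P
(F + X(-10)) + C(W(3, 2), 3) = (-67 + 2*(-10)) - 18 = (-67 - 20) - 18 = -87 - 18 = -105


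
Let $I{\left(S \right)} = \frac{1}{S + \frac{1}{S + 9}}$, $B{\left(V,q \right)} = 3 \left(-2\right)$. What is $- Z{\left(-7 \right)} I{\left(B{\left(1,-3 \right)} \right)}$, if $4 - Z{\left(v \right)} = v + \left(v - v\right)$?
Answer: $\frac{33}{17} \approx 1.9412$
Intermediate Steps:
$B{\left(V,q \right)} = -6$
$Z{\left(v \right)} = 4 - v$ ($Z{\left(v \right)} = 4 - \left(v + \left(v - v\right)\right) = 4 - \left(v + 0\right) = 4 - v$)
$I{\left(S \right)} = \frac{1}{S + \frac{1}{9 + S}}$
$- Z{\left(-7 \right)} I{\left(B{\left(1,-3 \right)} \right)} = - \left(4 - -7\right) \frac{9 - 6}{1 + \left(-6\right)^{2} + 9 \left(-6\right)} = - \left(4 + 7\right) \frac{1}{1 + 36 - 54} \cdot 3 = - 11 \frac{1}{-17} \cdot 3 = - 11 \left(\left(- \frac{1}{17}\right) 3\right) = - \frac{11 \left(-3\right)}{17} = \left(-1\right) \left(- \frac{33}{17}\right) = \frac{33}{17}$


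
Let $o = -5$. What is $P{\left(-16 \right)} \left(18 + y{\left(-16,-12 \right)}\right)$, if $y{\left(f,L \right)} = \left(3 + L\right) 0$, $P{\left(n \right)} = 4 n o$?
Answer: $5760$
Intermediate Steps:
$P{\left(n \right)} = - 20 n$ ($P{\left(n \right)} = 4 n \left(-5\right) = - 20 n$)
$y{\left(f,L \right)} = 0$
$P{\left(-16 \right)} \left(18 + y{\left(-16,-12 \right)}\right) = \left(-20\right) \left(-16\right) \left(18 + 0\right) = 320 \cdot 18 = 5760$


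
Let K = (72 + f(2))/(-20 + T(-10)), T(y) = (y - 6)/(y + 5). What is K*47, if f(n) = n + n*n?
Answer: -3055/14 ≈ -218.21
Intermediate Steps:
T(y) = (-6 + y)/(5 + y)
f(n) = n + n²
K = -65/14 (K = (72 + 2*(1 + 2))/(-20 + (-6 - 10)/(5 - 10)) = (72 + 2*3)/(-20 - 16/(-5)) = (72 + 6)/(-20 - ⅕*(-16)) = 78/(-20 + 16/5) = 78/(-84/5) = 78*(-5/84) = -65/14 ≈ -4.6429)
K*47 = -65/14*47 = -3055/14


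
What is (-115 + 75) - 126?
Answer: -166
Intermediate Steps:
(-115 + 75) - 126 = -40 - 126 = -166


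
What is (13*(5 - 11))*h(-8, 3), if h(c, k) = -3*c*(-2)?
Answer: 3744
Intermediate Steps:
h(c, k) = 6*c
(13*(5 - 11))*h(-8, 3) = (13*(5 - 11))*(6*(-8)) = (13*(-6))*(-48) = -78*(-48) = 3744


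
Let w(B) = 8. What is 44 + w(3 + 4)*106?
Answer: 892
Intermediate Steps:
44 + w(3 + 4)*106 = 44 + 8*106 = 44 + 848 = 892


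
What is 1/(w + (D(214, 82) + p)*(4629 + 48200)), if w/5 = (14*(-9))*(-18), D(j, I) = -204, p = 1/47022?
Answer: -47022/506228266243 ≈ -9.2887e-8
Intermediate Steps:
p = 1/47022 ≈ 2.1267e-5
w = 11340 (w = 5*((14*(-9))*(-18)) = 5*(-126*(-18)) = 5*2268 = 11340)
1/(w + (D(214, 82) + p)*(4629 + 48200)) = 1/(11340 + (-204 + 1/47022)*(4629 + 48200)) = 1/(11340 - 9592487/47022*52829) = 1/(11340 - 506761495723/47022) = 1/(-506228266243/47022) = -47022/506228266243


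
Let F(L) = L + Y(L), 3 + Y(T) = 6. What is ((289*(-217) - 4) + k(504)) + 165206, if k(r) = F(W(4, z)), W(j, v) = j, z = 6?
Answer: 102496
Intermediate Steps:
Y(T) = 3 (Y(T) = -3 + 6 = 3)
F(L) = 3 + L (F(L) = L + 3 = 3 + L)
k(r) = 7 (k(r) = 3 + 4 = 7)
((289*(-217) - 4) + k(504)) + 165206 = ((289*(-217) - 4) + 7) + 165206 = ((-62713 - 4) + 7) + 165206 = (-62717 + 7) + 165206 = -62710 + 165206 = 102496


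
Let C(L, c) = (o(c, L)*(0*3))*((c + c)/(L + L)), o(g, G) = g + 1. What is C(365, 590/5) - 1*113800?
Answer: -113800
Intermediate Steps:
o(g, G) = 1 + g
C(L, c) = 0 (C(L, c) = ((1 + c)*(0*3))*((c + c)/(L + L)) = ((1 + c)*0)*((2*c)/((2*L))) = 0*((2*c)*(1/(2*L))) = 0*(c/L) = 0)
C(365, 590/5) - 1*113800 = 0 - 1*113800 = 0 - 113800 = -113800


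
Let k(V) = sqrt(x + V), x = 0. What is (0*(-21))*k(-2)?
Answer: 0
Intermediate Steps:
k(V) = sqrt(V) (k(V) = sqrt(0 + V) = sqrt(V))
(0*(-21))*k(-2) = (0*(-21))*sqrt(-2) = 0*(I*sqrt(2)) = 0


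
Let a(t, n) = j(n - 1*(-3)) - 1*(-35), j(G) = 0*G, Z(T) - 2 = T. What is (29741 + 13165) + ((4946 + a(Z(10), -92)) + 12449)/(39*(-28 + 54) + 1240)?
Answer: 6909111/161 ≈ 42914.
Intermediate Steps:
Z(T) = 2 + T
j(G) = 0
a(t, n) = 35 (a(t, n) = 0 - 1*(-35) = 0 + 35 = 35)
(29741 + 13165) + ((4946 + a(Z(10), -92)) + 12449)/(39*(-28 + 54) + 1240) = (29741 + 13165) + ((4946 + 35) + 12449)/(39*(-28 + 54) + 1240) = 42906 + (4981 + 12449)/(39*26 + 1240) = 42906 + 17430/(1014 + 1240) = 42906 + 17430/2254 = 42906 + 17430*(1/2254) = 42906 + 1245/161 = 6909111/161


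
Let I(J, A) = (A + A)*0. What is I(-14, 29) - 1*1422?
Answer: -1422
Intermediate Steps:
I(J, A) = 0 (I(J, A) = (2*A)*0 = 0)
I(-14, 29) - 1*1422 = 0 - 1*1422 = 0 - 1422 = -1422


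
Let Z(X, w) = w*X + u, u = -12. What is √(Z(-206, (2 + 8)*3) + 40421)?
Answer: √34229 ≈ 185.01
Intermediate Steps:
Z(X, w) = -12 + X*w (Z(X, w) = w*X - 12 = X*w - 12 = -12 + X*w)
√(Z(-206, (2 + 8)*3) + 40421) = √((-12 - 206*(2 + 8)*3) + 40421) = √((-12 - 2060*3) + 40421) = √((-12 - 206*30) + 40421) = √((-12 - 6180) + 40421) = √(-6192 + 40421) = √34229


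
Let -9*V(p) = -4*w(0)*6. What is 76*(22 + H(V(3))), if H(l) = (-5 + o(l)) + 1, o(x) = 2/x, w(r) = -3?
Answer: 1349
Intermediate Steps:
V(p) = -8 (V(p) = -(-4*(-3))*6/9 = -4*6/3 = -⅑*72 = -8)
H(l) = -4 + 2/l (H(l) = (-5 + 2/l) + 1 = -4 + 2/l)
76*(22 + H(V(3))) = 76*(22 + (-4 + 2/(-8))) = 76*(22 + (-4 + 2*(-⅛))) = 76*(22 + (-4 - ¼)) = 76*(22 - 17/4) = 76*(71/4) = 1349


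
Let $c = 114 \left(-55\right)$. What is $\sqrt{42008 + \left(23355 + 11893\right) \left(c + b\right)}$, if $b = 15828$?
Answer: $2 \sqrt{84235598} \approx 18356.0$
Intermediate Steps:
$c = -6270$
$\sqrt{42008 + \left(23355 + 11893\right) \left(c + b\right)} = \sqrt{42008 + \left(23355 + 11893\right) \left(-6270 + 15828\right)} = \sqrt{42008 + 35248 \cdot 9558} = \sqrt{42008 + 336900384} = \sqrt{336942392} = 2 \sqrt{84235598}$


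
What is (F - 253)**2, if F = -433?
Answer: 470596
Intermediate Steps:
(F - 253)**2 = (-433 - 253)**2 = (-686)**2 = 470596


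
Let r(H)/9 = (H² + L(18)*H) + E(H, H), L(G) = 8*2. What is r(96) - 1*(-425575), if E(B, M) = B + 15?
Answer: 523342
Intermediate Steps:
E(B, M) = 15 + B
L(G) = 16
r(H) = 135 + 9*H² + 153*H (r(H) = 9*((H² + 16*H) + (15 + H)) = 9*(15 + H² + 17*H) = 135 + 9*H² + 153*H)
r(96) - 1*(-425575) = (135 + 9*96² + 153*96) - 1*(-425575) = (135 + 9*9216 + 14688) + 425575 = (135 + 82944 + 14688) + 425575 = 97767 + 425575 = 523342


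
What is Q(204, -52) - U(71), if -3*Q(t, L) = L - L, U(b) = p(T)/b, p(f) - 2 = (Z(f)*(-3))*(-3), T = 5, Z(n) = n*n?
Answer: -227/71 ≈ -3.1972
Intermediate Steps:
Z(n) = n²
p(f) = 2 + 9*f² (p(f) = 2 + (f²*(-3))*(-3) = 2 - 3*f²*(-3) = 2 + 9*f²)
U(b) = 227/b (U(b) = (2 + 9*5²)/b = (2 + 9*25)/b = (2 + 225)/b = 227/b)
Q(t, L) = 0 (Q(t, L) = -(L - L)/3 = -⅓*0 = 0)
Q(204, -52) - U(71) = 0 - 227/71 = -227/71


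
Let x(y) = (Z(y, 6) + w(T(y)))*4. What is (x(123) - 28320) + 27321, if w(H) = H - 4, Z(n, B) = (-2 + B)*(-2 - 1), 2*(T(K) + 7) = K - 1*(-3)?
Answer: -839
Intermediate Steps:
T(K) = -11/2 + K/2 (T(K) = -7 + (K - 1*(-3))/2 = -7 + (K + 3)/2 = -7 + (3 + K)/2 = -7 + (3/2 + K/2) = -11/2 + K/2)
Z(n, B) = 6 - 3*B (Z(n, B) = (-2 + B)*(-3) = 6 - 3*B)
w(H) = -4 + H
x(y) = -86 + 2*y (x(y) = ((6 - 3*6) + (-4 + (-11/2 + y/2)))*4 = ((6 - 18) + (-19/2 + y/2))*4 = (-12 + (-19/2 + y/2))*4 = (-43/2 + y/2)*4 = -86 + 2*y)
(x(123) - 28320) + 27321 = ((-86 + 2*123) - 28320) + 27321 = ((-86 + 246) - 28320) + 27321 = (160 - 28320) + 27321 = -28160 + 27321 = -839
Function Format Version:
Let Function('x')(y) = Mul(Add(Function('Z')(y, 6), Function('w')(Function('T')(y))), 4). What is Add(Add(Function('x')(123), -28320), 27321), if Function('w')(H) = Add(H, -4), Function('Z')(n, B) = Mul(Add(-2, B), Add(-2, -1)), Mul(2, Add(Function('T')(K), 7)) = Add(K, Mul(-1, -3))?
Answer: -839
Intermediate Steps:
Function('T')(K) = Add(Rational(-11, 2), Mul(Rational(1, 2), K)) (Function('T')(K) = Add(-7, Mul(Rational(1, 2), Add(K, Mul(-1, -3)))) = Add(-7, Mul(Rational(1, 2), Add(K, 3))) = Add(-7, Mul(Rational(1, 2), Add(3, K))) = Add(-7, Add(Rational(3, 2), Mul(Rational(1, 2), K))) = Add(Rational(-11, 2), Mul(Rational(1, 2), K)))
Function('Z')(n, B) = Add(6, Mul(-3, B)) (Function('Z')(n, B) = Mul(Add(-2, B), -3) = Add(6, Mul(-3, B)))
Function('w')(H) = Add(-4, H)
Function('x')(y) = Add(-86, Mul(2, y)) (Function('x')(y) = Mul(Add(Add(6, Mul(-3, 6)), Add(-4, Add(Rational(-11, 2), Mul(Rational(1, 2), y)))), 4) = Mul(Add(Add(6, -18), Add(Rational(-19, 2), Mul(Rational(1, 2), y))), 4) = Mul(Add(-12, Add(Rational(-19, 2), Mul(Rational(1, 2), y))), 4) = Mul(Add(Rational(-43, 2), Mul(Rational(1, 2), y)), 4) = Add(-86, Mul(2, y)))
Add(Add(Function('x')(123), -28320), 27321) = Add(Add(Add(-86, Mul(2, 123)), -28320), 27321) = Add(Add(Add(-86, 246), -28320), 27321) = Add(Add(160, -28320), 27321) = Add(-28160, 27321) = -839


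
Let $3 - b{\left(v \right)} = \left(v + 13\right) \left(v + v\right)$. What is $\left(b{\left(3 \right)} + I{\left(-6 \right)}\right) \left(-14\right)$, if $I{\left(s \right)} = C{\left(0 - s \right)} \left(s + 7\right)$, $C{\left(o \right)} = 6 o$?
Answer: $798$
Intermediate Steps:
$b{\left(v \right)} = 3 - 2 v \left(13 + v\right)$ ($b{\left(v \right)} = 3 - \left(v + 13\right) \left(v + v\right) = 3 - \left(13 + v\right) 2 v = 3 - 2 v \left(13 + v\right)$)
$I{\left(s \right)} = - 6 s \left(7 + s\right)$ ($I{\left(s \right)} = 6 \left(0 - s\right) \left(s + 7\right) = 6 \left(- s\right) \left(7 + s\right) = - 6 s \left(7 + s\right)$)
$\left(b{\left(3 \right)} + I{\left(-6 \right)}\right) \left(-14\right) = \left(\left(3 - 78 - 2 \cdot 3^{2}\right) - - 36 \left(7 - 6\right)\right) \left(-14\right) = \left(\left(3 - 78 - 18\right) - \left(-36\right) 1\right) \left(-14\right) = \left(\left(3 - 78 - 18\right) + 36\right) \left(-14\right) = \left(-93 + 36\right) \left(-14\right) = \left(-57\right) \left(-14\right) = 798$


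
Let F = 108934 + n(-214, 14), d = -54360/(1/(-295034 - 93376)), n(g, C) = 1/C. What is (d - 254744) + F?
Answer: 295593505061/14 ≈ 2.1114e+10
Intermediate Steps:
d = 21113967600 (d = -54360/(1/(-388410)) = -54360/(-1/388410) = -54360*(-388410) = 21113967600)
F = 1525077/14 (F = 108934 + 1/14 = 1525077/14 ≈ 1.0893e+5)
(d - 254744) + F = (21113967600 - 254744) + 1525077/14 = 21113712856 + 1525077/14 = 295593505061/14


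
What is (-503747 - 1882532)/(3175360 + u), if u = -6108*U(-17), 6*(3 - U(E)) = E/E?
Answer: -2386279/3158054 ≈ -0.75562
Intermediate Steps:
U(E) = 17/6 (U(E) = 3 - E/(6*E) = 3 - ⅙*1 = 3 - ⅙ = 17/6)
u = -17306 (u = -6108*17/6 = -17306)
(-503747 - 1882532)/(3175360 + u) = (-503747 - 1882532)/(3175360 - 17306) = -2386279/3158054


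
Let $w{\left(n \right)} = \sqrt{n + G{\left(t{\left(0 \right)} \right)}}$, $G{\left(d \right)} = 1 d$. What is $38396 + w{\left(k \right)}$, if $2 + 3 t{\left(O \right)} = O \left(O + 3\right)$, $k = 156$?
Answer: $38396 + \frac{\sqrt{1398}}{3} \approx 38408.0$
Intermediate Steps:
$t{\left(O \right)} = - \frac{2}{3} + \frac{O \left(3 + O\right)}{3}$ ($t{\left(O \right)} = - \frac{2}{3} + \frac{O \left(O + 3\right)}{3} = - \frac{2}{3} + \frac{O \left(3 + O\right)}{3}$)
$G{\left(d \right)} = d$
$w{\left(n \right)} = \sqrt{- \frac{2}{3} + n}$ ($w{\left(n \right)} = \sqrt{n + \left(- \frac{2}{3} + 0 + \frac{0^{2}}{3}\right)} = \sqrt{n + \left(- \frac{2}{3} + 0 + \frac{1}{3} \cdot 0\right)} = \sqrt{n + \left(- \frac{2}{3} + 0 + 0\right)} = \sqrt{n - \frac{2}{3}} = \sqrt{- \frac{2}{3} + n}$)
$38396 + w{\left(k \right)} = 38396 + \frac{\sqrt{-6 + 9 \cdot 156}}{3} = 38396 + \frac{\sqrt{-6 + 1404}}{3} = 38396 + \frac{\sqrt{1398}}{3}$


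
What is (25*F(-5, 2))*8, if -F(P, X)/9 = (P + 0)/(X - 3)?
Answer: -9000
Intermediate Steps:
F(P, X) = -9*P/(-3 + X) (F(P, X) = -9*(P + 0)/(X - 3) = -9*P/(-3 + X))
(25*F(-5, 2))*8 = (25*(-9*(-5)/(-3 + 2)))*8 = (25*(-9*(-5)/(-1)))*8 = (25*(-9*(-5)*(-1)))*8 = (25*(-45))*8 = -1125*8 = -9000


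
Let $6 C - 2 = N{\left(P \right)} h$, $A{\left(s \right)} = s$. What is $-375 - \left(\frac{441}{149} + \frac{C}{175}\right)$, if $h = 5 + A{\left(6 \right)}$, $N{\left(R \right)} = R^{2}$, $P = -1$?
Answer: $- \frac{59133737}{156450} \approx -377.97$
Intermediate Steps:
$h = 11$ ($h = 5 + 6 = 11$)
$C = \frac{13}{6}$ ($C = \frac{1}{3} + \frac{\left(-1\right)^{2} \cdot 11}{6} = \frac{1}{3} + \frac{1 \cdot 11}{6} = \frac{1}{3} + \frac{1}{6} \cdot 11 = \frac{1}{3} + \frac{11}{6} = \frac{13}{6} \approx 2.1667$)
$-375 - \left(\frac{441}{149} + \frac{C}{175}\right) = -375 - \left(\frac{441}{149} + \frac{13}{6 \cdot 175}\right) = -375 - \left(441 \cdot \frac{1}{149} + \frac{13}{6} \cdot \frac{1}{175}\right) = -375 - \left(\frac{441}{149} + \frac{13}{1050}\right) = -375 - \frac{464987}{156450} = - \frac{59133737}{156450}$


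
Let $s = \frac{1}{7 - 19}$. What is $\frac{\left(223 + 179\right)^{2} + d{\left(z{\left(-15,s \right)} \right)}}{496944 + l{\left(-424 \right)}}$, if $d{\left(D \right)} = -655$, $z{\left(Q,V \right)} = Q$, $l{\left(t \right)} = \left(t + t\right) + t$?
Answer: $\frac{8471}{26088} \approx 0.32471$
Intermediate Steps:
$s = - \frac{1}{12}$ ($s = \frac{1}{-12} = - \frac{1}{12} \approx -0.083333$)
$l{\left(t \right)} = 3 t$ ($l{\left(t \right)} = 2 t + t = 3 t$)
$\frac{\left(223 + 179\right)^{2} + d{\left(z{\left(-15,s \right)} \right)}}{496944 + l{\left(-424 \right)}} = \frac{\left(223 + 179\right)^{2} - 655}{496944 + 3 \left(-424\right)} = \frac{402^{2} - 655}{496944 - 1272} = \frac{161604 - 655}{495672} = 160949 \cdot \frac{1}{495672} = \frac{8471}{26088}$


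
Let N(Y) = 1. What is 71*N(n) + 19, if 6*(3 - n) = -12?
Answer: 90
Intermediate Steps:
n = 5 (n = 3 - ⅙*(-12) = 3 + 2 = 5)
71*N(n) + 19 = 71*1 + 19 = 71 + 19 = 90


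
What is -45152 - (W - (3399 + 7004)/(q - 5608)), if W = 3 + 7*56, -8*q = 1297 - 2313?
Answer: -249653510/5481 ≈ -45549.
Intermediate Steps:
q = 127 (q = -(1297 - 2313)/8 = -⅛*(-1016) = 127)
W = 395 (W = 3 + 392 = 395)
-45152 - (W - (3399 + 7004)/(q - 5608)) = -45152 - (395 - (3399 + 7004)/(127 - 5608)) = -45152 - (395 - 10403/(-5481)) = -45152 - (395 - 10403*(-1)/5481) = -45152 - (395 - 1*(-10403/5481)) = -45152 - (395 + 10403/5481) = -45152 - 1*2175398/5481 = -45152 - 2175398/5481 = -249653510/5481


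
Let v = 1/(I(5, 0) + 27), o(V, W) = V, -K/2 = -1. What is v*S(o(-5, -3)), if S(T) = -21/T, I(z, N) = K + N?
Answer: 21/145 ≈ 0.14483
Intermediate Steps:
K = 2 (K = -2*(-1) = 2)
I(z, N) = 2 + N
v = 1/29 (v = 1/((2 + 0) + 27) = 1/(2 + 27) = 1/29 ≈ 0.034483)
v*S(o(-5, -3)) = (-21/(-5))/29 = (-21*(-⅕))/29 = (1/29)*(21/5) = 21/145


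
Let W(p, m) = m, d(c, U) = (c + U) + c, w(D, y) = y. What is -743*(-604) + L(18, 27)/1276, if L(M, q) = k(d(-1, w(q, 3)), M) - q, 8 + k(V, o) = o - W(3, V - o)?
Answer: 448772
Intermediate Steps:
d(c, U) = U + 2*c (d(c, U) = (U + c) + c = U + 2*c)
k(V, o) = -8 - V + 2*o (k(V, o) = -8 + (o - (V - o)) = -8 + (o + (o - V)) = -8 + (-V + 2*o) = -8 - V + 2*o)
L(M, q) = -9 - q + 2*M (L(M, q) = (-8 - (3 + 2*(-1)) + 2*M) - q = (-8 - (3 - 2) + 2*M) - q = (-8 - 1*1 + 2*M) - q = (-8 - 1 + 2*M) - q = (-9 + 2*M) - q = -9 - q + 2*M)
-743*(-604) + L(18, 27)/1276 = -743*(-604) + (-9 - 1*27 + 2*18)/1276 = 448772 + (-9 - 27 + 36)*(1/1276) = 448772 + 0*(1/1276) = 448772 + 0 = 448772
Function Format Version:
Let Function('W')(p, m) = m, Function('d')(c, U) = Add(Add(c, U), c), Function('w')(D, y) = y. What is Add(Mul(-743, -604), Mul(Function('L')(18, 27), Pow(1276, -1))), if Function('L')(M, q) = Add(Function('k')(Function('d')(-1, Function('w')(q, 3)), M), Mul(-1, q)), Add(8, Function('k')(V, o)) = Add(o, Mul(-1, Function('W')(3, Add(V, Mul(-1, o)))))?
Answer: 448772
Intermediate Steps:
Function('d')(c, U) = Add(U, Mul(2, c)) (Function('d')(c, U) = Add(Add(U, c), c) = Add(U, Mul(2, c)))
Function('k')(V, o) = Add(-8, Mul(-1, V), Mul(2, o)) (Function('k')(V, o) = Add(-8, Add(o, Mul(-1, Add(V, Mul(-1, o))))) = Add(-8, Add(o, Add(o, Mul(-1, V)))) = Add(-8, Add(Mul(-1, V), Mul(2, o))) = Add(-8, Mul(-1, V), Mul(2, o)))
Function('L')(M, q) = Add(-9, Mul(-1, q), Mul(2, M)) (Function('L')(M, q) = Add(Add(-8, Mul(-1, Add(3, Mul(2, -1))), Mul(2, M)), Mul(-1, q)) = Add(Add(-8, Mul(-1, Add(3, -2)), Mul(2, M)), Mul(-1, q)) = Add(Add(-8, Mul(-1, 1), Mul(2, M)), Mul(-1, q)) = Add(Add(-8, -1, Mul(2, M)), Mul(-1, q)) = Add(Add(-9, Mul(2, M)), Mul(-1, q)) = Add(-9, Mul(-1, q), Mul(2, M)))
Add(Mul(-743, -604), Mul(Function('L')(18, 27), Pow(1276, -1))) = Add(Mul(-743, -604), Mul(Add(-9, Mul(-1, 27), Mul(2, 18)), Pow(1276, -1))) = Add(448772, Mul(Add(-9, -27, 36), Rational(1, 1276))) = Add(448772, Mul(0, Rational(1, 1276))) = Add(448772, 0) = 448772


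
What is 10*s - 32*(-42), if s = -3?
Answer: 1314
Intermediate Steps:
10*s - 32*(-42) = 10*(-3) - 32*(-42) = -30 + 1344 = 1314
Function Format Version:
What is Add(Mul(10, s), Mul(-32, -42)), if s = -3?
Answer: 1314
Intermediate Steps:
Add(Mul(10, s), Mul(-32, -42)) = Add(Mul(10, -3), Mul(-32, -42)) = Add(-30, 1344) = 1314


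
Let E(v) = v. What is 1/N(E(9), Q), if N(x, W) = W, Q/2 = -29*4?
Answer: -1/232 ≈ -0.0043103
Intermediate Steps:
Q = -232 (Q = 2*(-29*4) = 2*(-116) = -232)
1/N(E(9), Q) = 1/(-232) = -1/232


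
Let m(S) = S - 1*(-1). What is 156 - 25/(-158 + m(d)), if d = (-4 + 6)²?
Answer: 23893/153 ≈ 156.16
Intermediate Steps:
d = 4 (d = 2² = 4)
m(S) = 1 + S (m(S) = S + 1 = 1 + S)
156 - 25/(-158 + m(d)) = 156 - 25/(-158 + (1 + 4)) = 156 - 25/(-158 + 5) = 156 - 25/(-153) = 156 - 25*(-1/153) = 156 + 25/153 = 23893/153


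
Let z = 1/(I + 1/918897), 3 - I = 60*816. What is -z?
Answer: 918897/44986440428 ≈ 2.0426e-5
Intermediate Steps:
I = -48957 (I = 3 - 60*816 = 3 - 1*48960 = 3 - 48960 = -48957)
z = -918897/44986440428 (z = 1/(-48957 + 1/918897) = 1/(-44986440428/918897) = -918897/44986440428 ≈ -2.0426e-5)
-z = -1*(-918897/44986440428) = 918897/44986440428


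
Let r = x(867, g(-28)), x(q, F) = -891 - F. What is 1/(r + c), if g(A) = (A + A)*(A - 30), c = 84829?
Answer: 1/80690 ≈ 1.2393e-5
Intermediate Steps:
g(A) = 2*A*(-30 + A) (g(A) = (2*A)*(-30 + A) = 2*A*(-30 + A))
r = -4139 (r = -891 - 2*(-28)*(-30 - 28) = -891 - 2*(-28)*(-58) = -891 - 1*3248 = -891 - 3248 = -4139)
1/(r + c) = 1/(-4139 + 84829) = 1/80690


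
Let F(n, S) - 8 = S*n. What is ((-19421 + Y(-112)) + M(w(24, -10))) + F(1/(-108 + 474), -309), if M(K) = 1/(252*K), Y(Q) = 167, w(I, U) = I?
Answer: -7100699699/368928 ≈ -19247.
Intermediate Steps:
M(K) = 1/(252*K)
F(n, S) = 8 + S*n
((-19421 + Y(-112)) + M(w(24, -10))) + F(1/(-108 + 474), -309) = ((-19421 + 167) + (1/252)/24) + (8 - 309/(-108 + 474)) = (-19254 + (1/252)*(1/24)) + (8 - 309/366) = (-19254 + 1/6048) + (8 - 309*1/366) = -116448191/6048 + (8 - 103/122) = -116448191/6048 + 873/122 = -7100699699/368928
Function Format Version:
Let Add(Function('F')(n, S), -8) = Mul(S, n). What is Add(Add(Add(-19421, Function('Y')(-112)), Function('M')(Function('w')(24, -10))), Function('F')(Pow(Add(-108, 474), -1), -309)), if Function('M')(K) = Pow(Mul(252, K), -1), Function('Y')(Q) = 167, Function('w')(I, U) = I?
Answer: Rational(-7100699699, 368928) ≈ -19247.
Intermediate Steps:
Function('M')(K) = Mul(Rational(1, 252), Pow(K, -1))
Function('F')(n, S) = Add(8, Mul(S, n))
Add(Add(Add(-19421, Function('Y')(-112)), Function('M')(Function('w')(24, -10))), Function('F')(Pow(Add(-108, 474), -1), -309)) = Add(Add(Add(-19421, 167), Mul(Rational(1, 252), Pow(24, -1))), Add(8, Mul(-309, Pow(Add(-108, 474), -1)))) = Add(Add(-19254, Mul(Rational(1, 252), Rational(1, 24))), Add(8, Mul(-309, Pow(366, -1)))) = Add(Add(-19254, Rational(1, 6048)), Add(8, Mul(-309, Rational(1, 366)))) = Add(Rational(-116448191, 6048), Add(8, Rational(-103, 122))) = Add(Rational(-116448191, 6048), Rational(873, 122)) = Rational(-7100699699, 368928)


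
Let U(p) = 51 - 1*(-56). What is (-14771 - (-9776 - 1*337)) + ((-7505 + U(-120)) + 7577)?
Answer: -4479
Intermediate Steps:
U(p) = 107 (U(p) = 51 + 56 = 107)
(-14771 - (-9776 - 1*337)) + ((-7505 + U(-120)) + 7577) = (-14771 - (-9776 - 1*337)) + ((-7505 + 107) + 7577) = (-14771 - (-9776 - 337)) + (-7398 + 7577) = (-14771 - 1*(-10113)) + 179 = (-14771 + 10113) + 179 = -4658 + 179 = -4479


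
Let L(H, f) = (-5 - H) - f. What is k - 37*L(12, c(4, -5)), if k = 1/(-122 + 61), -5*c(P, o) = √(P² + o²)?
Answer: 38368/61 - 37*√41/5 ≈ 581.60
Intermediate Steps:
c(P, o) = -√(P² + o²)/5
L(H, f) = -5 - H - f
k = -1/61 (k = 1/(-61) = -1/61 ≈ -0.016393)
k - 37*L(12, c(4, -5)) = -1/61 - 37*(-5 - 1*12 - (-1)*√(4² + (-5)²)/5) = -1/61 - 37*(-5 - 12 - (-1)*√(16 + 25)/5) = -1/61 - 37*(-5 - 12 - (-1)*√41/5) = -1/61 - 37*(-5 - 12 + √41/5) = -1/61 - 37*(-17 + √41/5) = -1/61 + (629 - 37*√41/5) = 38368/61 - 37*√41/5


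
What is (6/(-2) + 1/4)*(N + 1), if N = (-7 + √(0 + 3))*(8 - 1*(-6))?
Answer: 1067/4 - 77*√3/2 ≈ 200.07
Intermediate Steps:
N = -98 + 14*√3 (N = (-7 + √3)*(8 + 6) = (-7 + √3)*14 = -98 + 14*√3 ≈ -73.751)
(6/(-2) + 1/4)*(N + 1) = (6/(-2) + 1/4)*((-98 + 14*√3) + 1) = (6*(-½) + 1*(¼))*(-97 + 14*√3) = (-3 + ¼)*(-97 + 14*√3) = -11*(-97 + 14*√3)/4 = 1067/4 - 77*√3/2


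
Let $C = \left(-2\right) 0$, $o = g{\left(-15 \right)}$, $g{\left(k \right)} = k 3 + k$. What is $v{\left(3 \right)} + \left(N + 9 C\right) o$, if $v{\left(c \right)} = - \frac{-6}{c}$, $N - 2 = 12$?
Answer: $-838$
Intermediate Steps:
$N = 14$ ($N = 2 + 12 = 14$)
$g{\left(k \right)} = 4 k$ ($g{\left(k \right)} = 3 k + k = 4 k$)
$o = -60$ ($o = 4 \left(-15\right) = -60$)
$C = 0$
$v{\left(c \right)} = \frac{6}{c}$
$v{\left(3 \right)} + \left(N + 9 C\right) o = \frac{6}{3} + \left(14 + 9 \cdot 0\right) \left(-60\right) = 6 \cdot \frac{1}{3} + \left(14 + 0\right) \left(-60\right) = 2 + 14 \left(-60\right) = 2 - 840 = -838$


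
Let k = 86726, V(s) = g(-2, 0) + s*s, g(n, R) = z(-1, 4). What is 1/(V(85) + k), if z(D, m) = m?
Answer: 1/93955 ≈ 1.0643e-5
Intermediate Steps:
g(n, R) = 4
V(s) = 4 + s**2 (V(s) = 4 + s*s = 4 + s**2)
1/(V(85) + k) = 1/((4 + 85**2) + 86726) = 1/((4 + 7225) + 86726) = 1/(7229 + 86726) = 1/93955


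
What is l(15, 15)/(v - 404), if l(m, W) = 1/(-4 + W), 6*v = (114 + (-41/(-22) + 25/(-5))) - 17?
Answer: -12/51263 ≈ -0.00023409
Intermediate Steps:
v = 2065/132 (v = ((114 + (-41/(-22) + 25/(-5))) - 17)/6 = ((114 + (-41*(-1/22) + 25*(-1/5))) - 17)/6 = ((114 + (41/22 - 5)) - 17)/6 = ((114 - 69/22) - 17)/6 = (2439/22 - 17)/6 = (1/6)*(2065/22) = 2065/132 ≈ 15.644)
l(15, 15)/(v - 404) = 1/((-4 + 15)*(2065/132 - 404)) = 1/(11*(-51263/132)) = (1/11)*(-132/51263) = -12/51263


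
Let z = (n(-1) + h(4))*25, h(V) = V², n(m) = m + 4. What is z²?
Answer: 225625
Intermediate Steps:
n(m) = 4 + m
z = 475 (z = ((4 - 1) + 4²)*25 = (3 + 16)*25 = 19*25 = 475)
z² = 475² = 225625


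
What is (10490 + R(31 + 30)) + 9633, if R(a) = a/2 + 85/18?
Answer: 181424/9 ≈ 20158.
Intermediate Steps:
R(a) = 85/18 + a/2 (R(a) = a*(½) + 85*(1/18) = a/2 + 85/18 = 85/18 + a/2)
(10490 + R(31 + 30)) + 9633 = (10490 + (85/18 + (31 + 30)/2)) + 9633 = (10490 + (85/18 + (½)*61)) + 9633 = (10490 + (85/18 + 61/2)) + 9633 = (10490 + 317/9) + 9633 = 94727/9 + 9633 = 181424/9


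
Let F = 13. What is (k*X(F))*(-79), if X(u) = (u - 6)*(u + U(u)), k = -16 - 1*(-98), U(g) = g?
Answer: -1178996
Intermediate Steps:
k = 82 (k = -16 + 98 = 82)
X(u) = 2*u*(-6 + u) (X(u) = (u - 6)*(u + u) = (-6 + u)*(2*u) = 2*u*(-6 + u))
(k*X(F))*(-79) = (82*(2*13*(-6 + 13)))*(-79) = (82*(2*13*7))*(-79) = (82*182)*(-79) = 14924*(-79) = -1178996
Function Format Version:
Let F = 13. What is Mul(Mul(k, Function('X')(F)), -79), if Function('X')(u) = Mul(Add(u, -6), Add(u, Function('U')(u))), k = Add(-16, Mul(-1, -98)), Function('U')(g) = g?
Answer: -1178996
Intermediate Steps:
k = 82 (k = Add(-16, 98) = 82)
Function('X')(u) = Mul(2, u, Add(-6, u)) (Function('X')(u) = Mul(Add(u, -6), Add(u, u)) = Mul(Add(-6, u), Mul(2, u)) = Mul(2, u, Add(-6, u)))
Mul(Mul(k, Function('X')(F)), -79) = Mul(Mul(82, Mul(2, 13, Add(-6, 13))), -79) = Mul(Mul(82, Mul(2, 13, 7)), -79) = Mul(Mul(82, 182), -79) = Mul(14924, -79) = -1178996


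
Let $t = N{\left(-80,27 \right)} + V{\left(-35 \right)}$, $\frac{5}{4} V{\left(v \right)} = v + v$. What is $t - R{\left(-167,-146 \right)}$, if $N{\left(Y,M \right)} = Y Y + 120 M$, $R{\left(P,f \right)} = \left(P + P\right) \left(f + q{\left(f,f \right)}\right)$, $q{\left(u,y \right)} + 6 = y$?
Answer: $-89948$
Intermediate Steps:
$q{\left(u,y \right)} = -6 + y$
$V{\left(v \right)} = \frac{8 v}{5}$ ($V{\left(v \right)} = \frac{4 \left(v + v\right)}{5} = \frac{4 \cdot 2 v}{5} = \frac{8 v}{5}$)
$R{\left(P,f \right)} = 2 P \left(-6 + 2 f\right)$ ($R{\left(P,f \right)} = \left(P + P\right) \left(f + \left(-6 + f\right)\right) = 2 P \left(-6 + 2 f\right)$)
$N{\left(Y,M \right)} = Y^{2} + 120 M$
$t = 9584$ ($t = \left(\left(-80\right)^{2} + 120 \cdot 27\right) + \frac{8}{5} \left(-35\right) = \left(6400 + 3240\right) - 56 = 9640 - 56 = 9584$)
$t - R{\left(-167,-146 \right)} = 9584 - 4 \left(-167\right) \left(-3 - 146\right) = 9584 - 4 \left(-167\right) \left(-149\right) = 9584 - 99532 = -89948$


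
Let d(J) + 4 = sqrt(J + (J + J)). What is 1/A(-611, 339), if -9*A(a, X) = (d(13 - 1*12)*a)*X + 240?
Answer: -276252/20671453319 - 69043*sqrt(3)/20671453319 ≈ -1.9149e-5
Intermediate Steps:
d(J) = -4 + sqrt(3)*sqrt(J) (d(J) = -4 + sqrt(J + (J + J)) = -4 + sqrt(J + 2*J) = -4 + sqrt(3*J) = -4 + sqrt(3)*sqrt(J))
A(a, X) = -80/3 - X*a*(-4 + sqrt(3))/9 (A(a, X) = -(((-4 + sqrt(3)*sqrt(13 - 1*12))*a)*X + 240)/9 = -(((-4 + sqrt(3)*sqrt(13 - 12))*a)*X + 240)/9 = -(((-4 + sqrt(3)*sqrt(1))*a)*X + 240)/9 = -(((-4 + sqrt(3)*1)*a)*X + 240)/9 = -(((-4 + sqrt(3))*a)*X + 240)/9 = -((a*(-4 + sqrt(3)))*X + 240)/9 = -(X*a*(-4 + sqrt(3)) + 240)/9 = -(240 + X*a*(-4 + sqrt(3)))/9 = -80/3 - X*a*(-4 + sqrt(3))/9)
1/A(-611, 339) = 1/(-80/3 + (1/9)*339*(-611)*(4 - sqrt(3))) = 1/(-80/3 + (-276172/3 + 69043*sqrt(3)/3)) = 1/(-92084 + 69043*sqrt(3)/3)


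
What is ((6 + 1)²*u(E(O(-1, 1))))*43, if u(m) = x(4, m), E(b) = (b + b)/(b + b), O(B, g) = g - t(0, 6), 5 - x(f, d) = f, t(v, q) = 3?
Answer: 2107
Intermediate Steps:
x(f, d) = 5 - f
O(B, g) = -3 + g (O(B, g) = g - 1*3 = g - 3 = -3 + g)
E(b) = 1 (E(b) = (2*b)/((2*b)) = (2*b)*(1/(2*b)) = 1)
u(m) = 1 (u(m) = 5 - 1*4 = 5 - 4 = 1)
((6 + 1)²*u(E(O(-1, 1))))*43 = ((6 + 1)²*1)*43 = (7²*1)*43 = (49*1)*43 = 49*43 = 2107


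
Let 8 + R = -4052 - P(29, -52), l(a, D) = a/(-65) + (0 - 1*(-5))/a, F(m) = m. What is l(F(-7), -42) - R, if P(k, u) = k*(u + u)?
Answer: 474744/455 ≈ 1043.4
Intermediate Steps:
P(k, u) = 2*k*u (P(k, u) = k*(2*u) = 2*k*u)
l(a, D) = 5/a - a/65 (l(a, D) = a*(-1/65) + (0 + 5)/a = -a/65 + 5/a = 5/a - a/65)
R = -1044 (R = -8 + (-4052 - 2*29*(-52)) = -8 + (-4052 - 1*(-3016)) = -8 + (-4052 + 3016) = -8 - 1036 = -1044)
l(F(-7), -42) - R = (5/(-7) - 1/65*(-7)) - 1*(-1044) = (5*(-⅐) + 7/65) + 1044 = (-5/7 + 7/65) + 1044 = -276/455 + 1044 = 474744/455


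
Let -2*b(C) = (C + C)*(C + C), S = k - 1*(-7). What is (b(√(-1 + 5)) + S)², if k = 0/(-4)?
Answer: 1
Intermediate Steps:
k = 0 (k = 0*(-¼) = 0)
S = 7 (S = 0 - 1*(-7) = 0 + 7 = 7)
b(C) = -2*C² (b(C) = -(C + C)*(C + C)/2 = -2*C*2*C/2 = -2*C²)
(b(√(-1 + 5)) + S)² = (-2*(√(-1 + 5))² + 7)² = (-2*(√4)² + 7)² = (-2*2² + 7)² = (-2*4 + 7)² = (-8 + 7)² = (-1)² = 1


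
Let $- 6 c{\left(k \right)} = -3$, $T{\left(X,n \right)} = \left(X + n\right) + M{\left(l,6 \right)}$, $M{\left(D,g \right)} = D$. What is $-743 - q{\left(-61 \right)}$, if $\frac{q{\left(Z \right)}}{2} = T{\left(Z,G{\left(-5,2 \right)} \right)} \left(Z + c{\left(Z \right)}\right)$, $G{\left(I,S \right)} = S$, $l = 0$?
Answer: $-7882$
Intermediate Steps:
$T{\left(X,n \right)} = X + n$ ($T{\left(X,n \right)} = \left(X + n\right) + 0 = X + n$)
$c{\left(k \right)} = \frac{1}{2}$ ($c{\left(k \right)} = \left(- \frac{1}{6}\right) \left(-3\right) = \frac{1}{2}$)
$q{\left(Z \right)} = 2 \left(\frac{1}{2} + Z\right) \left(2 + Z\right)$ ($q{\left(Z \right)} = 2 \left(Z + 2\right) \left(Z + \frac{1}{2}\right) = 2 \left(2 + Z\right) \left(\frac{1}{2} + Z\right) = 2 \left(\frac{1}{2} + Z\right) \left(2 + Z\right)$)
$-743 - q{\left(-61 \right)} = -743 - \left(1 + 2 \left(-61\right)\right) \left(2 - 61\right) = -743 - \left(1 - 122\right) \left(-59\right) = -743 - \left(-121\right) \left(-59\right) = -743 - 7139 = -7882$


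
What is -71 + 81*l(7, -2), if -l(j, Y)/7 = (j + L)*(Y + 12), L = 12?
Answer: -107801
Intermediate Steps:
l(j, Y) = -7*(12 + Y)*(12 + j) (l(j, Y) = -7*(j + 12)*(Y + 12) = -7*(12 + j)*(12 + Y) = -7*(12 + Y)*(12 + j))
-71 + 81*l(7, -2) = -71 + 81*(-1008 - 84*(-2) - 84*7 - 7*(-2)*7) = -71 + 81*(-1008 + 168 - 588 + 98) = -71 + 81*(-1330) = -71 - 107730 = -107801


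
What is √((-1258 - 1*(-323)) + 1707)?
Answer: 2*√193 ≈ 27.785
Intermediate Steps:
√((-1258 - 1*(-323)) + 1707) = √((-1258 + 323) + 1707) = √(-935 + 1707) = √772 = 2*√193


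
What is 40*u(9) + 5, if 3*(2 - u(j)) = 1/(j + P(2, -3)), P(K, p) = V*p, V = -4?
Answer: 5315/63 ≈ 84.365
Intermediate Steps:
P(K, p) = -4*p
u(j) = 2 - 1/(3*(12 + j)) (u(j) = 2 - 1/(3*(j - 4*(-3))) = 2 - 1/(3*(j + 12)) = 2 - 1/(3*(12 + j)))
40*u(9) + 5 = 40*((71 + 6*9)/(3*(12 + 9))) + 5 = 40*((1/3)*(71 + 54)/21) + 5 = 40*((1/3)*(1/21)*125) + 5 = 40*(125/63) + 5 = 5000/63 + 5 = 5315/63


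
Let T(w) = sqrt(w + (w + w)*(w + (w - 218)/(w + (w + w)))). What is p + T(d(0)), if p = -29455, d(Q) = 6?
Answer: -29455 + I*sqrt(570)/3 ≈ -29455.0 + 7.9582*I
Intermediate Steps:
T(w) = sqrt(w + 2*w*(w + (-218 + w)/(3*w))) (T(w) = sqrt(w + (2*w)*(w + (-218 + w)/(w + 2*w))) = sqrt(w + (2*w)*(w + (-218 + w)/((3*w)))) = sqrt(w + (2*w)*(w + (-218 + w)*(1/(3*w)))) = sqrt(w + (2*w)*(w + (-218 + w)/(3*w))) = sqrt(w + 2*w*(w + (-218 + w)/(3*w))))
p + T(d(0)) = -29455 + sqrt(-1308 + 15*6 + 18*6**2)/3 = -29455 + sqrt(-1308 + 90 + 18*36)/3 = -29455 + sqrt(-1308 + 90 + 648)/3 = -29455 + sqrt(-570)/3 = -29455 + (I*sqrt(570))/3 = -29455 + I*sqrt(570)/3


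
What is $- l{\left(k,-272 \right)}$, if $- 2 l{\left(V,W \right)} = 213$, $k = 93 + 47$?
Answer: $\frac{213}{2} \approx 106.5$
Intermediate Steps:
$k = 140$
$l{\left(V,W \right)} = - \frac{213}{2}$ ($l{\left(V,W \right)} = \left(- \frac{1}{2}\right) 213 = - \frac{213}{2}$)
$- l{\left(k,-272 \right)} = \left(-1\right) \left(- \frac{213}{2}\right) = \frac{213}{2}$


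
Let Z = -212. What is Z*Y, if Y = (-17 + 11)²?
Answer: -7632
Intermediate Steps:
Y = 36 (Y = (-6)² = 36)
Z*Y = -212*36 = -7632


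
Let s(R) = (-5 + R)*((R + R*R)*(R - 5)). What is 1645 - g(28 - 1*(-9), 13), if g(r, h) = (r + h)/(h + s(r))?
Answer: 2368400215/1439757 ≈ 1645.0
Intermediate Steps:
s(R) = (-5 + R)**2*(R + R**2) (s(R) = (-5 + R)*((R + R**2)*(-5 + R)) = (-5 + R)*((-5 + R)*(R + R**2)) = (-5 + R)**2*(R + R**2))
g(r, h) = (h + r)/(h + r*(-5 + r)**2*(1 + r)) (g(r, h) = (r + h)/(h + r*(-5 + r)**2*(1 + r)) = (h + r)/(h + r*(-5 + r)**2*(1 + r)))
1645 - g(28 - 1*(-9), 13) = 1645 - (13 + (28 - 1*(-9)))/(13 + (28 - 1*(-9))*(-5 + (28 - 1*(-9)))**2*(1 + (28 - 1*(-9)))) = 1645 - (13 + (28 + 9))/(13 + (28 + 9)*(-5 + (28 + 9))**2*(1 + (28 + 9))) = 1645 - (13 + 37)/(13 + 37*(-5 + 37)**2*(1 + 37)) = 1645 - 50/(13 + 37*32**2*38) = 1645 - 50/(13 + 37*1024*38) = 1645 - 50/(13 + 1439744) = 1645 - 50/1439757 = 2368400215/1439757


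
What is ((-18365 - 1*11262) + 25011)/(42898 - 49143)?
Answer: 4616/6245 ≈ 0.73915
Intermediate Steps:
((-18365 - 1*11262) + 25011)/(42898 - 49143) = ((-18365 - 11262) + 25011)/(-6245) = (-29627 + 25011)*(-1/6245) = -4616*(-1/6245) = 4616/6245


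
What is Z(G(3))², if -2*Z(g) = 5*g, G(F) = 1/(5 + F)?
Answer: 25/256 ≈ 0.097656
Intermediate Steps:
Z(g) = -5*g/2
Z(G(3))² = (-5/(2*(5 + 3)))² = (-5/2/8)² = (-5/2*⅛)² = (-5/16)² = 25/256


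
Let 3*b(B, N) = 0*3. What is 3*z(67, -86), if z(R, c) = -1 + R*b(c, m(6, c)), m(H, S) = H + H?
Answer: -3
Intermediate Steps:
m(H, S) = 2*H
b(B, N) = 0 (b(B, N) = (0*3)/3 = (⅓)*0 = 0)
z(R, c) = -1 (z(R, c) = -1 + R*0 = -1 + 0 = -1)
3*z(67, -86) = 3*(-1) = -3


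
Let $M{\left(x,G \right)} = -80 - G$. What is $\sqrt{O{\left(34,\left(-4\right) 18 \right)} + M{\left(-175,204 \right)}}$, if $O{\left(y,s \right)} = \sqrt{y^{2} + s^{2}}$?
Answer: $\sqrt{-284 + 2 \sqrt{1585}} \approx 14.296 i$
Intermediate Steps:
$O{\left(y,s \right)} = \sqrt{s^{2} + y^{2}}$
$\sqrt{O{\left(34,\left(-4\right) 18 \right)} + M{\left(-175,204 \right)}} = \sqrt{\sqrt{\left(\left(-4\right) 18\right)^{2} + 34^{2}} - 284} = \sqrt{\sqrt{\left(-72\right)^{2} + 1156} - 284} = \sqrt{\sqrt{5184 + 1156} - 284} = \sqrt{\sqrt{6340} - 284} = \sqrt{2 \sqrt{1585} - 284} = \sqrt{-284 + 2 \sqrt{1585}}$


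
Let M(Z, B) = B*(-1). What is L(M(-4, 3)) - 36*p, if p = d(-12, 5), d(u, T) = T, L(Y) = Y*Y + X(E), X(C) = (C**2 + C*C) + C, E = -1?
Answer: -170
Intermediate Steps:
X(C) = C + 2*C**2 (X(C) = (C**2 + C**2) + C = 2*C**2 + C = C + 2*C**2)
M(Z, B) = -B
L(Y) = 1 + Y**2 (L(Y) = Y*Y - (1 + 2*(-1)) = Y**2 - (1 - 2) = Y**2 - 1*(-1) = Y**2 + 1 = 1 + Y**2)
p = 5
L(M(-4, 3)) - 36*p = (1 + (-1*3)**2) - 36*5 = (1 + (-3)**2) - 180 = (1 + 9) - 180 = 10 - 180 = -170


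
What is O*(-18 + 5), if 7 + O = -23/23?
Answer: 104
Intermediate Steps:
O = -8 (O = -7 - 23/23 = -7 - 23*1/23 = -7 - 1 = -8)
O*(-18 + 5) = -8*(-18 + 5) = -8*(-13) = 104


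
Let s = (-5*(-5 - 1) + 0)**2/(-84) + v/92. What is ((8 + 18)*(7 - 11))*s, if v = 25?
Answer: 174850/161 ≈ 1086.0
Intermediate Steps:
s = -6725/644 (s = (-5*(-5 - 1) + 0)**2/(-84) + 25/92 = (-5*(-6) + 0)**2*(-1/84) + 25*(1/92) = (30 + 0)**2*(-1/84) + 25/92 = 30**2*(-1/84) + 25/92 = 900*(-1/84) + 25/92 = -75/7 + 25/92 = -6725/644 ≈ -10.443)
((8 + 18)*(7 - 11))*s = ((8 + 18)*(7 - 11))*(-6725/644) = (26*(-4))*(-6725/644) = -104*(-6725/644) = 174850/161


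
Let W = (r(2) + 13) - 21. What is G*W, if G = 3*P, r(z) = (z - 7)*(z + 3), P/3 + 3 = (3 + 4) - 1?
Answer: -891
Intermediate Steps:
P = 9 (P = -9 + 3*((3 + 4) - 1) = -9 + 3*(7 - 1) = -9 + 3*6 = -9 + 18 = 9)
r(z) = (-7 + z)*(3 + z)
G = 27 (G = 3*9 = 27)
W = -33 (W = ((-21 + 2² - 4*2) + 13) - 21 = ((-21 + 4 - 8) + 13) - 21 = (-25 + 13) - 21 = -12 - 21 = -33)
G*W = 27*(-33) = -891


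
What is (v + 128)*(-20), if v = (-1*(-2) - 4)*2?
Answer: -2480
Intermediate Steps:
v = -4 (v = (2 - 4)*2 = -2*2 = -4)
(v + 128)*(-20) = (-4 + 128)*(-20) = 124*(-20) = -2480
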